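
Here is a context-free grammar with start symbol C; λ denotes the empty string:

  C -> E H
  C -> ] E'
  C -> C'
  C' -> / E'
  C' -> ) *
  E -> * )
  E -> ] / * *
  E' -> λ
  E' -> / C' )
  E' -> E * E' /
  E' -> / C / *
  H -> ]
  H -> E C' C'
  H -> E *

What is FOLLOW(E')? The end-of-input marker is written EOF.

{ EOF, ), / }

In C -> ] E': E' is at the end, add FOLLOW(C) = { EOF, / }.
In C' -> / E': E' is at the end, add FOLLOW(C') = { EOF, ), / }.
In E' -> E * E' /: add FIRST(/) = { / }.
Union: FOLLOW(E') = { EOF, ), / }.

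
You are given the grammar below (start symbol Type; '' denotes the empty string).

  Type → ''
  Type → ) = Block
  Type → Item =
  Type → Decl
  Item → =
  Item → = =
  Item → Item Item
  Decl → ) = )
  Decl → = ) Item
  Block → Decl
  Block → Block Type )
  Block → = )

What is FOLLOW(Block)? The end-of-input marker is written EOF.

{ EOF, ), = }

In Type → ) = Block: Block is at the end, add FOLLOW(Type) = { EOF, ) }.
In Block → Block Type ): add FIRST(Type )) = { ), = }.
Union: FOLLOW(Block) = { EOF, ), = }.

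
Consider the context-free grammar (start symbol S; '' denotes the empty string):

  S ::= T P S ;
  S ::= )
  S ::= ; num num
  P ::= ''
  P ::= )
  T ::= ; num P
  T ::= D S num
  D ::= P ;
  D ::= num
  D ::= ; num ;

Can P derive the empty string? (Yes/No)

P has an ''-production, so P ⇒ ''.

Yes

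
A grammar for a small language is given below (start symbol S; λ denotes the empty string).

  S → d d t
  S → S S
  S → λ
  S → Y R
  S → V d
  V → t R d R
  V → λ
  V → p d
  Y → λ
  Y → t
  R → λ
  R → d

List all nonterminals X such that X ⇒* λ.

Directly nullable (have an λ-production): S, V, Y, R.

{ R, S, V, Y }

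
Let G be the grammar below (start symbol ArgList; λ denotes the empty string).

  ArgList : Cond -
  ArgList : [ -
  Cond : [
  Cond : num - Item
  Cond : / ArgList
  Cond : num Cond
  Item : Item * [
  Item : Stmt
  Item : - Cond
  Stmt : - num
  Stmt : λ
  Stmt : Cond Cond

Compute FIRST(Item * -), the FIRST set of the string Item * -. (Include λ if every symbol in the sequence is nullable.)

Add FIRST(Item)\{λ} = { *, -, /, [, num }; Item is nullable, continue.
* is a terminal; add {*} and stop.

{ *, -, /, [, num }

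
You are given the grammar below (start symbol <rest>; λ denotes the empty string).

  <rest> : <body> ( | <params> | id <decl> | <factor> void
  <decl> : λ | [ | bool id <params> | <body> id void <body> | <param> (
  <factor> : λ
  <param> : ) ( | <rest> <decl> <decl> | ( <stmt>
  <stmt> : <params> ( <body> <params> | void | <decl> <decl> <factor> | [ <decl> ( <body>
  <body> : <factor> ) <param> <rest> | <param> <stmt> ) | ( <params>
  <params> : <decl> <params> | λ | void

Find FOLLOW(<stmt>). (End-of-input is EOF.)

{ EOF, (, ), [, bool, id, void }

In <param> : ( <stmt>: <stmt> is at the end, add FOLLOW(<param>) = { EOF, (, ), [, bool, id, void }.
In <body> : <param> <stmt> ): add FIRST()) = { ) }.
Union: FOLLOW(<stmt>) = { EOF, (, ), [, bool, id, void }.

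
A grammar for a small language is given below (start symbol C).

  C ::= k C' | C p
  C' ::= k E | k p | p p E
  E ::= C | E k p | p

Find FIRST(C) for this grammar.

C ::= k C' contributes {k}.
From C ::= C p: add FIRST(C) = { k }.
Union: FIRST(C) = { k }.

{ k }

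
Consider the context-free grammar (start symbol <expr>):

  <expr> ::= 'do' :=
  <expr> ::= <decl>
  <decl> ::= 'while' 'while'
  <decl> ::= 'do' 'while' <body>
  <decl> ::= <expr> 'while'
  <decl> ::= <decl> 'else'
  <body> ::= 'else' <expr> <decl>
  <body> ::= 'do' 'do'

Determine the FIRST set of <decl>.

{ 'do', 'while' }

<decl> ::= 'while' 'while' contributes {'while'}.
<decl> ::= 'do' 'while' <body> contributes {'do'}.
From <decl> ::= <expr> 'while': add FIRST(<expr>) = { 'do', 'while' }.
From <decl> ::= <decl> 'else': add FIRST(<decl>) = { 'do', 'while' }.
Union: FIRST(<decl>) = { 'do', 'while' }.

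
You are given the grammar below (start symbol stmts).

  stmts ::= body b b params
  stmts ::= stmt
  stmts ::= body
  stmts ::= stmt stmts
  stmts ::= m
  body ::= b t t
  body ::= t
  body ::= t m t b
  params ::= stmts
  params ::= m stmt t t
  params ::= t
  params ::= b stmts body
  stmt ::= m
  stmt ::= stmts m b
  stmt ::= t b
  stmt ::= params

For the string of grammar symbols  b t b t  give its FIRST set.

{ b }

b is a terminal; add {b} and stop.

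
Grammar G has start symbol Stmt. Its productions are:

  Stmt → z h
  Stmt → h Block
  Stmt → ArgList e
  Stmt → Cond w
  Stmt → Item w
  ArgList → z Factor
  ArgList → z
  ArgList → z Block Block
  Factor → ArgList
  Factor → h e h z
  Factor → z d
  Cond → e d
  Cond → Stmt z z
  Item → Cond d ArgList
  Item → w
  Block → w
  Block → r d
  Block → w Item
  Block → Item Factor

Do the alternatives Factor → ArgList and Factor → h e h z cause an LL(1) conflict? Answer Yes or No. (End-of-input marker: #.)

FIRST(ArgList) = { z } and FIRST(h e h z) = { h }.
The FIRST sets are disjoint and neither alternative is nullable — no conflict.

No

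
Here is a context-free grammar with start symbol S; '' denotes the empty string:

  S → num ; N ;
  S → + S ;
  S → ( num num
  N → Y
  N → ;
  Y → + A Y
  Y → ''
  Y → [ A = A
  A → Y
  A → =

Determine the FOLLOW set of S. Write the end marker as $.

S is the start symbol, so $ ∈ FOLLOW(S).
In S → + S ;: add FIRST(;) = { ; }.
Union: FOLLOW(S) = { $, ; }.

{ $, ; }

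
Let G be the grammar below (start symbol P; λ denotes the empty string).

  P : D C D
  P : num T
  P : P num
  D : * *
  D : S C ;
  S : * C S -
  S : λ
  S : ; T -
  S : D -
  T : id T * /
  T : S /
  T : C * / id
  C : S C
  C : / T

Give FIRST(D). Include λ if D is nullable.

D : * * contributes {*}.
From D : S C ;: S nullable, take FIRST(S) ∪ FIRST(C) = { *, /, ; }.
Union: FIRST(D) = { *, /, ; }.

{ *, /, ; }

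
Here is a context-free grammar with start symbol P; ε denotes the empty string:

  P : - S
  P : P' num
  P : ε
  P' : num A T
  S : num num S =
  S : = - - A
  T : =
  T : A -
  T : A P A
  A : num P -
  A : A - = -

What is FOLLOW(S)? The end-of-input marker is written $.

{ $, -, =, num }

In P : - S: S is at the end, add FOLLOW(P) = { $, -, num }.
In S : num num S =: add FIRST(=) = { = }.
Union: FOLLOW(S) = { $, -, =, num }.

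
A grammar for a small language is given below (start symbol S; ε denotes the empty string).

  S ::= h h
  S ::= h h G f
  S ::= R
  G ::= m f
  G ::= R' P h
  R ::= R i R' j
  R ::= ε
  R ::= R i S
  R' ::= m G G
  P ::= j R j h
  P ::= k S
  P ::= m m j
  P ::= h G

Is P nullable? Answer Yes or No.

Nullable nonterminals: R, S.
No production of P has an RHS whose symbols are all nullable, so P is not nullable.

No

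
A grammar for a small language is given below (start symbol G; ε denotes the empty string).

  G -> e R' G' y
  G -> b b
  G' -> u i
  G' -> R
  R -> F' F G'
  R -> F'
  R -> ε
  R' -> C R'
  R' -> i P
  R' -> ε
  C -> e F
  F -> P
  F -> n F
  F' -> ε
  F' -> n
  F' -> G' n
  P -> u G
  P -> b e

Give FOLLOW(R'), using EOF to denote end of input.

{ b, n, u, y }

In G -> e R' G' y: add FIRST(G' y) = { b, n, u, y }.
In R' -> C R': R' is at the end, add FOLLOW(R') = { b, n, u, y }.
Union: FOLLOW(R') = { b, n, u, y }.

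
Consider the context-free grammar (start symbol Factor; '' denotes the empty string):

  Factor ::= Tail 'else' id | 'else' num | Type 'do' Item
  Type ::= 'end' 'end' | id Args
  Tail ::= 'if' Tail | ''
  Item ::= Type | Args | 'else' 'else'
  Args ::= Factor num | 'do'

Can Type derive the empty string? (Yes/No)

Nullable nonterminals: Tail.
No production of Type has an RHS whose symbols are all nullable, so Type is not nullable.

No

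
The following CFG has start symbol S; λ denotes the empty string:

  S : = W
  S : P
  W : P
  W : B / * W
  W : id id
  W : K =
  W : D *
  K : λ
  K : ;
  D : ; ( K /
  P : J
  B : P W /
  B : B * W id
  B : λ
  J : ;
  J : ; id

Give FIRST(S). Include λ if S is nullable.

S : = W contributes {=}.
From S : P: add FIRST(P) = { ; }.
Union: FIRST(S) = { ;, = }.

{ ;, = }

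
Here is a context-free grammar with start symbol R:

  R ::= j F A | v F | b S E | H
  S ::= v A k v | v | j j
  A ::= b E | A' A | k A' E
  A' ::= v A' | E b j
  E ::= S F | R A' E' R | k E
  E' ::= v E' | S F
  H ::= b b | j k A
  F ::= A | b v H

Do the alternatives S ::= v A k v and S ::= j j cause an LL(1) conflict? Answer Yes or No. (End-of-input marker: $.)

No

FIRST(v A k v) = { v } and FIRST(j j) = { j }.
The FIRST sets are disjoint and neither alternative is nullable — no conflict.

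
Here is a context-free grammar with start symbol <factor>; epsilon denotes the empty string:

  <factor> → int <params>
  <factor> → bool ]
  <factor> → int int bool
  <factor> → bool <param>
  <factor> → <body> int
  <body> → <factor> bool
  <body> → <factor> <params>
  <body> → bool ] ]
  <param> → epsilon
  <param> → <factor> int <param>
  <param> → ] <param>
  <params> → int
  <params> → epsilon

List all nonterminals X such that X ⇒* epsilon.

{ <param>, <params> }

Directly nullable (have an epsilon-production): <param>, <params>.
No other nonterminal has a production whose RHS symbols are all nullable.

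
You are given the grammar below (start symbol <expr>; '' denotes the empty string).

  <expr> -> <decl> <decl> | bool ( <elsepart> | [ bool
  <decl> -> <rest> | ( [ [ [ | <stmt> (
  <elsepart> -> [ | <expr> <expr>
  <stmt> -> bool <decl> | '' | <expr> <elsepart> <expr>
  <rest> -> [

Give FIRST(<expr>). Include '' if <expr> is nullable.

{ (, [, bool }

From <expr> -> <decl> <decl>: add FIRST(<decl>) = { (, [, bool }.
<expr> -> bool ( <elsepart> contributes {bool}.
<expr> -> [ bool contributes {[}.
Union: FIRST(<expr>) = { (, [, bool }.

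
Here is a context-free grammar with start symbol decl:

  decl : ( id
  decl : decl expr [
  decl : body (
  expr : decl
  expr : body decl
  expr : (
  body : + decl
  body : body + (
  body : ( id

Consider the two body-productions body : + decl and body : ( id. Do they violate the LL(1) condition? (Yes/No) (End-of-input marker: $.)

No

FIRST(+ decl) = { + } and FIRST(( id) = { ( }.
The FIRST sets are disjoint and neither alternative is nullable — no conflict.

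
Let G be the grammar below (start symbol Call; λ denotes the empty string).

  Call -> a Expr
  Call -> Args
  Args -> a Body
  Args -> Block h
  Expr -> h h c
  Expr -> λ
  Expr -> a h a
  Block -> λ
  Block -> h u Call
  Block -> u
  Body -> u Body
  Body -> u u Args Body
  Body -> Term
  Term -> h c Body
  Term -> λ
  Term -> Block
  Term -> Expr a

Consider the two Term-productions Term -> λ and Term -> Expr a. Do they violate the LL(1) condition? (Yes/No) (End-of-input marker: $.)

FIRST(λ) = { λ } and FIRST(Expr a) = { a, h }.
The first alternative is nullable and FOLLOW(Term) = { $, a, h, u } shares a with FIRST of the second — conflict.

Yes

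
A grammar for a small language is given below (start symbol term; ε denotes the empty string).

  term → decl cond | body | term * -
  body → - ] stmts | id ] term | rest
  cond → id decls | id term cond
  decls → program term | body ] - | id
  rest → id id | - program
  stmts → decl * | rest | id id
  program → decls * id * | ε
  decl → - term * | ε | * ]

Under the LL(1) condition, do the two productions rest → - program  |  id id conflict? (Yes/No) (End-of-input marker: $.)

No

FIRST(- program) = { - } and FIRST(id id) = { id }.
The FIRST sets are disjoint and neither alternative is nullable — no conflict.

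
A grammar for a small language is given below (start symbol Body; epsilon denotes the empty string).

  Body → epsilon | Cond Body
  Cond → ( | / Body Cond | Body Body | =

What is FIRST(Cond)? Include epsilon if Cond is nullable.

{ (, /, =, epsilon }

Cond → ( contributes {(}.
Cond → / Body Cond contributes {/}.
From Cond → Body Body: Body, Body nullable, take FIRST(Body) ∪ FIRST(Body) = { (, /, = }; also epsilon since the whole RHS is nullable.
Cond → = contributes {=}.
Union: FIRST(Cond) = { (, /, =, epsilon }.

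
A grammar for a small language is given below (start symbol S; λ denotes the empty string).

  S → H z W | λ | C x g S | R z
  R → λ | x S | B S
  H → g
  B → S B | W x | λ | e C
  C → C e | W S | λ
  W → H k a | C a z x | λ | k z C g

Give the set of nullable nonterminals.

Directly nullable (have an λ-production): S, R, B, C, W.
No other nonterminal has a production whose RHS symbols are all nullable.

{ B, C, R, S, W }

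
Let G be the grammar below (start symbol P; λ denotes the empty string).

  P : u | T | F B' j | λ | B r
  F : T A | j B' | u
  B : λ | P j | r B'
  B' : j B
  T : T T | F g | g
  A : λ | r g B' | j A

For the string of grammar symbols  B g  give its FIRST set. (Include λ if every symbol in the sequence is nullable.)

Add FIRST(B)\{λ} = { g, j, r, u }; B is nullable, continue.
g is a terminal; add {g} and stop.

{ g, j, r, u }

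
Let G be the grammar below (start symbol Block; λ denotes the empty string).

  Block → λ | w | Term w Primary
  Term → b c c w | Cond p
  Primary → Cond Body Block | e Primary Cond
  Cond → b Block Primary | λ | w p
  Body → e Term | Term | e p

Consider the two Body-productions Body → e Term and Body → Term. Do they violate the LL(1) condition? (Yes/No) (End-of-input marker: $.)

FIRST(e Term) = { e } and FIRST(Term) = { b, p, w }.
The FIRST sets are disjoint and neither alternative is nullable — no conflict.

No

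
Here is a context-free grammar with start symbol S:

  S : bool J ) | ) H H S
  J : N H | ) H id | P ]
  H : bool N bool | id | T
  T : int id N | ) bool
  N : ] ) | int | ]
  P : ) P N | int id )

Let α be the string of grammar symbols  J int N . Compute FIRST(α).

Add FIRST(J) = { ), ], int }; J is not nullable, stop.

{ ), ], int }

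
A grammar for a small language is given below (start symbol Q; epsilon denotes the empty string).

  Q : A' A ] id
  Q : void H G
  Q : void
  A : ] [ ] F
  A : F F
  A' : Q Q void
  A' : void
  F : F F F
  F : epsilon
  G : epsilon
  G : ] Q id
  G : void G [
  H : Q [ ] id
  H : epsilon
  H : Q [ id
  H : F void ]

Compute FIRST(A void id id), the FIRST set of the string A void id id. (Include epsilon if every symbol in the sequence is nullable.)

Add FIRST(A)\{epsilon} = { ] }; A is nullable, continue.
void is a terminal; add {void} and stop.

{ ], void }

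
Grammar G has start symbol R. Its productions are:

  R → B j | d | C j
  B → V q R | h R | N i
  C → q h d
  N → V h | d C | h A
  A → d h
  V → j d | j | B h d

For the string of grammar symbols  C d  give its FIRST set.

{ q }

Add FIRST(C) = { q }; C is not nullable, stop.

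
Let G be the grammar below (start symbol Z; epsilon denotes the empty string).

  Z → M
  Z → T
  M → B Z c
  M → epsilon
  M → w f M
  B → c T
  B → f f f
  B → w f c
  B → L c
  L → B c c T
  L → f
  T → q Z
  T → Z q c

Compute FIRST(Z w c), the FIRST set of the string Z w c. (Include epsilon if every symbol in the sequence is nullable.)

Add FIRST(Z)\{epsilon} = { c, f, q, w }; Z is nullable, continue.
w is a terminal; add {w} and stop.

{ c, f, q, w }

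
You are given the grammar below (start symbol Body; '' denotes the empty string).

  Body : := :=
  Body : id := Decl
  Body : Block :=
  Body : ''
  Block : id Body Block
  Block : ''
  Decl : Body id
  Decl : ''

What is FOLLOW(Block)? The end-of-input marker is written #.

{ := }

In Body : Block :=: add FIRST(:=) = { := }.
In Block : id Body Block: Block is at the end, add FOLLOW(Block) = { := }.
Union: FOLLOW(Block) = { := }.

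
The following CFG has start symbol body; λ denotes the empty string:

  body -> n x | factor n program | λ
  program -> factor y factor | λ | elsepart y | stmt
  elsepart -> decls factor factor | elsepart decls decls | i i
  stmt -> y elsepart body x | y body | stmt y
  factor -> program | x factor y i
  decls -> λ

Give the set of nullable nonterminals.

Directly nullable (have an λ-production): body, program, decls.
factor -> program with every symbol nullable, so factor is nullable.
elsepart -> decls factor factor with every symbol nullable, so elsepart is nullable.
No other nonterminal has a production whose RHS symbols are all nullable.

{ body, decls, elsepart, factor, program }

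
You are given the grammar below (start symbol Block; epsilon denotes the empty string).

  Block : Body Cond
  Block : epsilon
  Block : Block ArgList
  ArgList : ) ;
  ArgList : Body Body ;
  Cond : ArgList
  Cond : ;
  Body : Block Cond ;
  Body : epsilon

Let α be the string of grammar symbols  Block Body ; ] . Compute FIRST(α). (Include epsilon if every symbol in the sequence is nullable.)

Add FIRST(Block)\{epsilon} = { ), ; }; Block is nullable, continue.
Add FIRST(Body)\{epsilon} = { ), ; }; Body is nullable, continue.
; is a terminal; add {;} and stop.

{ ), ; }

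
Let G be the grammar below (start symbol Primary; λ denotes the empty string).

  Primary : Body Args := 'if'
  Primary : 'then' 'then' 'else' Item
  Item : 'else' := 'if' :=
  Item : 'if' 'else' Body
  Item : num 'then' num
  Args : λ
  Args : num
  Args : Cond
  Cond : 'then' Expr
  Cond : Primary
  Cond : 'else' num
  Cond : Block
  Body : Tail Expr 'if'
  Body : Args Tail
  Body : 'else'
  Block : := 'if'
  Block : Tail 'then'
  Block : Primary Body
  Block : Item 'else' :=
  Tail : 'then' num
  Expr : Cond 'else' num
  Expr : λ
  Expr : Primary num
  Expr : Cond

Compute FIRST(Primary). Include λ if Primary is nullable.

From Primary : Body Args := 'if': add FIRST(Body) = { 'else', 'if', 'then', :=, num }.
Primary : 'then' 'then' 'else' Item contributes {'then'}.
Union: FIRST(Primary) = { 'else', 'if', 'then', :=, num }.

{ 'else', 'if', 'then', :=, num }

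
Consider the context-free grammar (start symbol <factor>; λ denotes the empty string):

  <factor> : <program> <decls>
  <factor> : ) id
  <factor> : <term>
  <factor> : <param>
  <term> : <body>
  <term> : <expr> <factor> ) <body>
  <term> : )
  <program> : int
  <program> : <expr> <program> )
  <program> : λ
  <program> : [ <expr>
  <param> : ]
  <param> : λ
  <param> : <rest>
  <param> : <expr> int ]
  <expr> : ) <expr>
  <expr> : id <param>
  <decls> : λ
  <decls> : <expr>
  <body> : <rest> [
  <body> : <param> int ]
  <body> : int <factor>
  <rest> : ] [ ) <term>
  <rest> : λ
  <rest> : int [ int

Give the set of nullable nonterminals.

{ <decls>, <factor>, <param>, <program>, <rest> }

Directly nullable (have an λ-production): <program>, <param>, <decls>, <rest>.
<factor> : <program> <decls> with every symbol nullable, so <factor> is nullable.
No other nonterminal has a production whose RHS symbols are all nullable.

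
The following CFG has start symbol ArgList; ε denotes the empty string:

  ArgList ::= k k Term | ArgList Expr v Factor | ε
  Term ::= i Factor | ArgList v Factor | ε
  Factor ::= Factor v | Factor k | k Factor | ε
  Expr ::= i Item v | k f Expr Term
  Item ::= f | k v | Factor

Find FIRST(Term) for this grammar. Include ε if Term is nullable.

{ i, k, v, ε }

Term ::= i Factor contributes {i}.
From Term ::= ArgList v Factor: ArgList nullable, take FIRST(ArgList) ∪ {v} = { i, k, v }.
Term ::= ε contributes ε.
Union: FIRST(Term) = { i, k, v, ε }.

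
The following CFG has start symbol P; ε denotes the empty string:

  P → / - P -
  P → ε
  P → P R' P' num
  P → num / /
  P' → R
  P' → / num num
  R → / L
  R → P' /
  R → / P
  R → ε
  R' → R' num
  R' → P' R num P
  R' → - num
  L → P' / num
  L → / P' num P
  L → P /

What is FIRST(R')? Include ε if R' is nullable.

From R' → R' num: add FIRST(R') = { -, /, num }.
From R' → P' R num P: P', R nullable, take FIRST(P') ∪ FIRST(R) ∪ {num} = { /, num }.
R' → - num contributes {-}.
Union: FIRST(R') = { -, /, num }.

{ -, /, num }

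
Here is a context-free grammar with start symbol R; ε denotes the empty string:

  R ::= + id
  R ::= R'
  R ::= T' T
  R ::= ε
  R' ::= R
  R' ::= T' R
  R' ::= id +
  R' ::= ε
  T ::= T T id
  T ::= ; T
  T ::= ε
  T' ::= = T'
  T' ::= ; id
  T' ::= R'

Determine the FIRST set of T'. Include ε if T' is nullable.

{ +, ;, =, id, ε }

T' ::= = T' contributes {=}.
T' ::= ; id contributes {;}.
From T' ::= R': add FIRST(R') = { +, ;, =, id, ε } (including ε since R' is nullable).
Union: FIRST(T') = { +, ;, =, id, ε }.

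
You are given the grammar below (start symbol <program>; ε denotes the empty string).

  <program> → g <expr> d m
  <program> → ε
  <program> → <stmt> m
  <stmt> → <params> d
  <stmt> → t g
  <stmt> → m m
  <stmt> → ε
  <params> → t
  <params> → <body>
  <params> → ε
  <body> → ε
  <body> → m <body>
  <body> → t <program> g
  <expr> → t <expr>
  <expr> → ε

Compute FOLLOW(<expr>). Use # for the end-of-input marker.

In <program> → g <expr> d m: add FIRST(d m) = { d }.
In <expr> → t <expr>: <expr> is at the end, add FOLLOW(<expr>) = { d }.
Union: FOLLOW(<expr>) = { d }.

{ d }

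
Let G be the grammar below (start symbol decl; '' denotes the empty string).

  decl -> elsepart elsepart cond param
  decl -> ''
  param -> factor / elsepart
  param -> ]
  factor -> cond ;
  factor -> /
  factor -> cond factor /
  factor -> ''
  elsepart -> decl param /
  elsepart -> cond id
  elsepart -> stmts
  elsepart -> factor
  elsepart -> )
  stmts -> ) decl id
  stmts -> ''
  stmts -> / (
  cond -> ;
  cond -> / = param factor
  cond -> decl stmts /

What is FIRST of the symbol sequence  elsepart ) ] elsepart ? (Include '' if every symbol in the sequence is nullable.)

{ ), /, ;, ] }

Add FIRST(elsepart)\{''} = { ), /, ;, ] }; elsepart is nullable, continue.
) is a terminal; add {)} and stop.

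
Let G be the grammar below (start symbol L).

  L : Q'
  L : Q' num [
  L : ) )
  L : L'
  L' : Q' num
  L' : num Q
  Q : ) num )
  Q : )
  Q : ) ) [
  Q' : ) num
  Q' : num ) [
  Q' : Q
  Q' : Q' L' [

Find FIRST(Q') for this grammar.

Q' : ) num contributes {)}.
Q' : num ) [ contributes {num}.
From Q' : Q: add FIRST(Q) = { ) }.
From Q' : Q' L' [: add FIRST(Q') = { ), num }.
Union: FIRST(Q') = { ), num }.

{ ), num }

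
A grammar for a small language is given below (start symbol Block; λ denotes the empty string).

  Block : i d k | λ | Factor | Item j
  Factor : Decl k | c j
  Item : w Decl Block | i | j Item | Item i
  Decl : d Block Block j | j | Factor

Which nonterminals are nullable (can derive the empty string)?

{ Block }

Directly nullable (have an λ-production): Block.
No other nonterminal has a production whose RHS symbols are all nullable.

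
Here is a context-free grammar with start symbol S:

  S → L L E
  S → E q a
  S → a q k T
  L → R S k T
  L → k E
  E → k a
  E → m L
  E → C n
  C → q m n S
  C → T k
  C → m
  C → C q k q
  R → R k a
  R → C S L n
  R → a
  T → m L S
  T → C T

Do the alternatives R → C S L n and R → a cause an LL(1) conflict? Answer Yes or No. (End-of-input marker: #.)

No

FIRST(C S L n) = { m, q } and FIRST(a) = { a }.
The FIRST sets are disjoint and neither alternative is nullable — no conflict.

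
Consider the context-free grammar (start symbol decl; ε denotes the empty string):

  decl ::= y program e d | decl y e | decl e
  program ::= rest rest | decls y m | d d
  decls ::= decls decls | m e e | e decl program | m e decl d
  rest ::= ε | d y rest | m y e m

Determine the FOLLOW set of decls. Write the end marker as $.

In program ::= decls y m: add FIRST(y m) = { y }.
In decls ::= decls decls: add FIRST(decls) = { e, m }.
In decls ::= decls decls: decls is at the end, add FOLLOW(decls) = { e, m, y }.
Union: FOLLOW(decls) = { e, m, y }.

{ e, m, y }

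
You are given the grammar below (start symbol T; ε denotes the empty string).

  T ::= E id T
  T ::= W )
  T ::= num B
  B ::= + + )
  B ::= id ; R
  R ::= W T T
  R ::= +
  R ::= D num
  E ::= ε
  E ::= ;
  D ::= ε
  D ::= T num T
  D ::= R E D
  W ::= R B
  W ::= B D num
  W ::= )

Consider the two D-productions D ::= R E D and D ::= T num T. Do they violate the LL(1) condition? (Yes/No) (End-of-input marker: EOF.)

FIRST(R E D) = { ), +, ;, id, num } and FIRST(T num T) = { ), +, ;, id, num }.
Both contain ), so the two alternatives are not disjoint — LL(1) conflict.

Yes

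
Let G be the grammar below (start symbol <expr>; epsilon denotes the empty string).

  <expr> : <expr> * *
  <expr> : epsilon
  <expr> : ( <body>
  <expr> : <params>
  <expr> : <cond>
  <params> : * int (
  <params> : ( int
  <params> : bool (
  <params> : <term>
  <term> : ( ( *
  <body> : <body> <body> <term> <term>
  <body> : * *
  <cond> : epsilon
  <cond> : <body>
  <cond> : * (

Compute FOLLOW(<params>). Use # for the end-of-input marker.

{ #, * }

In <expr> : <params>: <params> is at the end, add FOLLOW(<expr>) = { #, * }.
Union: FOLLOW(<params>) = { #, * }.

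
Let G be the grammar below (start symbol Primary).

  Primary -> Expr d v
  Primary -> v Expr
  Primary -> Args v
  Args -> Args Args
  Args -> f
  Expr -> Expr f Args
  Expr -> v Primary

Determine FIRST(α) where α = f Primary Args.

f is a terminal; add {f} and stop.

{ f }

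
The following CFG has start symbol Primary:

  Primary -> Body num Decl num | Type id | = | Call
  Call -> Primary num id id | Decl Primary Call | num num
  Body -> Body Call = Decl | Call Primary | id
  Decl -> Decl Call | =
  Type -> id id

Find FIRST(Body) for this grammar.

{ =, id, num }

From Body -> Body Call = Decl: add FIRST(Body) = { =, id, num }.
From Body -> Call Primary: add FIRST(Call) = { =, id, num }.
Body -> id contributes {id}.
Union: FIRST(Body) = { =, id, num }.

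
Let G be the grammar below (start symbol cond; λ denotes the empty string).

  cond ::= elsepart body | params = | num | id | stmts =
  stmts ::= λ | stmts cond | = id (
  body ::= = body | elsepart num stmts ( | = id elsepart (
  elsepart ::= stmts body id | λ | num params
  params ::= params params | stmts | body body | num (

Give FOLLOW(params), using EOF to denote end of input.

In cond ::= params =: add FIRST(=) = { = }.
In elsepart ::= num params: params is at the end, add FOLLOW(elsepart) = { (, =, id, num }.
In params ::= params params: add FIRST(params)\{λ} = { =, id, num }.
  Since params is nullable, also add FOLLOW(params) = { (, =, id, num }.
In params ::= params params: params is at the end, add FOLLOW(params) = { (, =, id, num }.
Union: FOLLOW(params) = { (, =, id, num }.

{ (, =, id, num }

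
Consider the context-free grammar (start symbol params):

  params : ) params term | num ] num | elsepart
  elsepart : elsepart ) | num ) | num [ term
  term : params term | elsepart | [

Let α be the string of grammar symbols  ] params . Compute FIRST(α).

{ ] }

] is a terminal; add {]} and stop.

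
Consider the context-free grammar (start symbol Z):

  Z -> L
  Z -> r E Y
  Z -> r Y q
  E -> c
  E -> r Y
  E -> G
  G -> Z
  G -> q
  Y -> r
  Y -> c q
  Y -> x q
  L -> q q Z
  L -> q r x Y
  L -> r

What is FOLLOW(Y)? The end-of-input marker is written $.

In Z -> r E Y: Y is at the end, add FOLLOW(Z) = { $, c, r, x }.
In Z -> r Y q: add FIRST(q) = { q }.
In E -> r Y: Y is at the end, add FOLLOW(E) = { c, r, x }.
In L -> q r x Y: Y is at the end, add FOLLOW(L) = { $, c, r, x }.
Union: FOLLOW(Y) = { $, c, q, r, x }.

{ $, c, q, r, x }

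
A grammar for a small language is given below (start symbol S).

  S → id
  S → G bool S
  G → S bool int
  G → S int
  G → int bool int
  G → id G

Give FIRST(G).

{ id, int }

From G → S bool int: add FIRST(S) = { id, int }.
From G → S int: add FIRST(S) = { id, int }.
G → int bool int contributes {int}.
G → id G contributes {id}.
Union: FIRST(G) = { id, int }.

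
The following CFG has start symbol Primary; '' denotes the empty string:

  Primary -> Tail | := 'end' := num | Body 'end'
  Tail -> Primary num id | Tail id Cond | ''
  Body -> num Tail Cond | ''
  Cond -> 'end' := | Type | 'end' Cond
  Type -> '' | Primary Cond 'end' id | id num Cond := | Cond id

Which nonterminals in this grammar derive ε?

{ Body, Cond, Primary, Tail, Type }

Directly nullable (have an ''-production): Tail, Body, Type.
Primary -> Tail with every symbol nullable, so Primary is nullable.
Cond -> Type with every symbol nullable, so Cond is nullable.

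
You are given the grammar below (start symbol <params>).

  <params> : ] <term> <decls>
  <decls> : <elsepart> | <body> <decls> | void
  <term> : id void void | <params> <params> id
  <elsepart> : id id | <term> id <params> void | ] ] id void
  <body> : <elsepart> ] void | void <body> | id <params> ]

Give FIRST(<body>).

{ ], id, void }

From <body> : <elsepart> ] void: add FIRST(<elsepart>) = { ], id }.
<body> : void <body> contributes {void}.
<body> : id <params> ] contributes {id}.
Union: FIRST(<body>) = { ], id, void }.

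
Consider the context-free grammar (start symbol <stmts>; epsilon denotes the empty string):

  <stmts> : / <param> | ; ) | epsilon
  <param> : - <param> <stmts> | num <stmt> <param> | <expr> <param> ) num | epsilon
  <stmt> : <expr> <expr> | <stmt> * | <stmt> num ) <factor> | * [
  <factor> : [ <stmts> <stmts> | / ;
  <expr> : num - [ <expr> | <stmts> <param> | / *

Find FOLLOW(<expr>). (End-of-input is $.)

{ $, ), *, -, /, ;, num }

In <param> : <expr> <param> ) num: add FIRST(<param> ) num) = { ), -, /, ;, num }.
In <stmt> : <expr> <expr>: add FIRST(<expr>)\{epsilon} = { ), -, /, ;, num }.
  Since <expr> is nullable, also add FOLLOW(<stmt>) = { $, ), *, -, /, ;, num }.
In <stmt> : <expr> <expr>: <expr> is at the end, add FOLLOW(<stmt>) = { $, ), *, -, /, ;, num }.
In <expr> : num - [ <expr>: <expr> is at the end, add FOLLOW(<expr>) = { $, ), *, -, /, ;, num }.
Union: FOLLOW(<expr>) = { $, ), *, -, /, ;, num }.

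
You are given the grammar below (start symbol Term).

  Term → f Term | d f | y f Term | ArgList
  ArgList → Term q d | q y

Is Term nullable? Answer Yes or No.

No nonterminal in this grammar is nullable.
No production of Term has an RHS whose symbols are all nullable, so Term is not nullable.

No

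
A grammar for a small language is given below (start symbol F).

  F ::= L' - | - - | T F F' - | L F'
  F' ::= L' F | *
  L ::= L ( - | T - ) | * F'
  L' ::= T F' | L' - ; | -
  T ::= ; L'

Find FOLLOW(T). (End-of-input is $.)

In F ::= T F F' -: add FIRST(F F' -) = { *, -, ; }.
In L ::= T - ): add FIRST(- )) = { - }.
In L' ::= T F': add FIRST(F') = { *, -, ; }.
Union: FOLLOW(T) = { *, -, ; }.

{ *, -, ; }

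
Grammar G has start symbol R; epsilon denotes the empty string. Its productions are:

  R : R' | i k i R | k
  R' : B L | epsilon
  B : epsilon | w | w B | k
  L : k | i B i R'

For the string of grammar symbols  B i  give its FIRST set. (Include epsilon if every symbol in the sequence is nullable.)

{ i, k, w }

Add FIRST(B)\{epsilon} = { k, w }; B is nullable, continue.
i is a terminal; add {i} and stop.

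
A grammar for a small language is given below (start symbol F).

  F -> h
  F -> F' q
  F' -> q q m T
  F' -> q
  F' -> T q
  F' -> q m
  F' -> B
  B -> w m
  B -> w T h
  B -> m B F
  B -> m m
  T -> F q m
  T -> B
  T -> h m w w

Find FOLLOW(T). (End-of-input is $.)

In F' -> q q m T: T is at the end, add FOLLOW(F') = { q }.
In F' -> T q: add FIRST(q) = { q }.
In B -> w T h: add FIRST(h) = { h }.
Union: FOLLOW(T) = { h, q }.

{ h, q }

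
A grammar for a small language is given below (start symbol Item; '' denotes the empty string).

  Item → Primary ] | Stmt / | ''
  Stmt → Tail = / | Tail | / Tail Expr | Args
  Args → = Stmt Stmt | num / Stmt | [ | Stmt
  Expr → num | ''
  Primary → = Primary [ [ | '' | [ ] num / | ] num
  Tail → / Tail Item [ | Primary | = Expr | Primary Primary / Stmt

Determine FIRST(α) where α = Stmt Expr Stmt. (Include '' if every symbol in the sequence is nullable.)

Add FIRST(Stmt)\{''} = { /, =, [, ], num }; Stmt is nullable, continue.
Add FIRST(Expr)\{''} = { num }; Expr is nullable, continue.
Add FIRST(Stmt)\{''} = { /, =, [, ], num }; Stmt is nullable, continue.
Every symbol is nullable, so include ''.

{ /, =, [, ], num, '' }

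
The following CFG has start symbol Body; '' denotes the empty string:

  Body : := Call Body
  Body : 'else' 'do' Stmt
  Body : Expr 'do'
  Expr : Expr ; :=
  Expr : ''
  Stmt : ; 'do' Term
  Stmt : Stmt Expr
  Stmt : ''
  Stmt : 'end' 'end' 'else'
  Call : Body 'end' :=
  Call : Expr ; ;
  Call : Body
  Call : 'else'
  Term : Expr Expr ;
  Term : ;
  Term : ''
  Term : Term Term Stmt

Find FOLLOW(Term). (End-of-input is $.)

In Stmt : ; 'do' Term: Term is at the end, add FOLLOW(Stmt) = { $, 'do', 'else', 'end', :=, ; }.
In Term : Term Term Stmt: add FIRST(Term Stmt)\{''} = { 'end', ; }.
  Since Term Stmt is nullable, also add FOLLOW(Term) = { $, 'do', 'else', 'end', :=, ; }.
In Term : Term Term Stmt: add FIRST(Stmt)\{''} = { 'end', ; }.
  Since Stmt is nullable, also add FOLLOW(Term) = { $, 'do', 'else', 'end', :=, ; }.
Union: FOLLOW(Term) = { $, 'do', 'else', 'end', :=, ; }.

{ $, 'do', 'else', 'end', :=, ; }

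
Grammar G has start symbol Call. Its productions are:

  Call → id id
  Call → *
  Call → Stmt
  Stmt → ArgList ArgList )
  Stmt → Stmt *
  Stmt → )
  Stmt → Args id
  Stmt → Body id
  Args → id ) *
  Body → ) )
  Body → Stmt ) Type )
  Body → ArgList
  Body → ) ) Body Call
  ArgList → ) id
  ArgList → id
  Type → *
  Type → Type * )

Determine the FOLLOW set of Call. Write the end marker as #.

Call is the start symbol, so # ∈ FOLLOW(Call).
In Body → ) ) Body Call: Call is at the end, add FOLLOW(Body) = { ), *, id }.
Union: FOLLOW(Call) = { #, ), *, id }.

{ #, ), *, id }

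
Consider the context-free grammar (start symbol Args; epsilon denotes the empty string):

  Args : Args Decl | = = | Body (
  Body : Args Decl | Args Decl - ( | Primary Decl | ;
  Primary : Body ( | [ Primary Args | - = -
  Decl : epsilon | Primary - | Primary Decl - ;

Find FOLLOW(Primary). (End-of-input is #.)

{ (, -, ;, =, [ }

In Body : Primary Decl: add FIRST(Decl)\{epsilon} = { -, ;, =, [ }.
  Since Decl is nullable, also add FOLLOW(Body) = { ( }.
In Primary : [ Primary Args: add FIRST(Args) = { -, ;, =, [ }.
In Decl : Primary -: add FIRST(-) = { - }.
In Decl : Primary Decl - ;: add FIRST(Decl - ;) = { -, ;, =, [ }.
Union: FOLLOW(Primary) = { (, -, ;, =, [ }.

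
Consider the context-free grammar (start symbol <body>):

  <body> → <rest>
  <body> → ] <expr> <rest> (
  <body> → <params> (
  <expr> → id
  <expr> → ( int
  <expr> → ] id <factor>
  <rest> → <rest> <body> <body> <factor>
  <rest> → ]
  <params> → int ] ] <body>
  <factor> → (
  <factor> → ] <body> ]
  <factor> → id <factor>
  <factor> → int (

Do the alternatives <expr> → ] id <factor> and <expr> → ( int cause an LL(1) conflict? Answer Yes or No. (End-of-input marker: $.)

FIRST(] id <factor>) = { ] } and FIRST(( int) = { ( }.
The FIRST sets are disjoint and neither alternative is nullable — no conflict.

No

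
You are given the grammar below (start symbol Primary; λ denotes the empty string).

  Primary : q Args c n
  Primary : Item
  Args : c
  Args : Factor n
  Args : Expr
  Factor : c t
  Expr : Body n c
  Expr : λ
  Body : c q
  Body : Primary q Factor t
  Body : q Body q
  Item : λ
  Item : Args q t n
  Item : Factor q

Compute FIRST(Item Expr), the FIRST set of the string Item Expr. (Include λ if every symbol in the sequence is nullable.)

Add FIRST(Item)\{λ} = { c, q }; Item is nullable, continue.
Add FIRST(Expr)\{λ} = { c, q }; Expr is nullable, continue.
Every symbol is nullable, so include λ.

{ c, q, λ }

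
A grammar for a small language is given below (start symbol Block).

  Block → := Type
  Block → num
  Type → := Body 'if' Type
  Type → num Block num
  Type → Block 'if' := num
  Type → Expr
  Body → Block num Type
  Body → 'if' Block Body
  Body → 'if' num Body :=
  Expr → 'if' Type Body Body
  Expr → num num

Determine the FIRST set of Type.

Type → := Body 'if' Type contributes {:=}.
Type → num Block num contributes {num}.
From Type → Block 'if' := num: add FIRST(Block) = { :=, num }.
From Type → Expr: add FIRST(Expr) = { 'if', num }.
Union: FIRST(Type) = { 'if', :=, num }.

{ 'if', :=, num }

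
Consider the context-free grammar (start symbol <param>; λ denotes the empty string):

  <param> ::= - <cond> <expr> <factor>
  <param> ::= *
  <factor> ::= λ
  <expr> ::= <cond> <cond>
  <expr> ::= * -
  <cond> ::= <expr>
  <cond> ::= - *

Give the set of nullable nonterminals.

Directly nullable (have an λ-production): <factor>.
No other nonterminal has a production whose RHS symbols are all nullable.

{ <factor> }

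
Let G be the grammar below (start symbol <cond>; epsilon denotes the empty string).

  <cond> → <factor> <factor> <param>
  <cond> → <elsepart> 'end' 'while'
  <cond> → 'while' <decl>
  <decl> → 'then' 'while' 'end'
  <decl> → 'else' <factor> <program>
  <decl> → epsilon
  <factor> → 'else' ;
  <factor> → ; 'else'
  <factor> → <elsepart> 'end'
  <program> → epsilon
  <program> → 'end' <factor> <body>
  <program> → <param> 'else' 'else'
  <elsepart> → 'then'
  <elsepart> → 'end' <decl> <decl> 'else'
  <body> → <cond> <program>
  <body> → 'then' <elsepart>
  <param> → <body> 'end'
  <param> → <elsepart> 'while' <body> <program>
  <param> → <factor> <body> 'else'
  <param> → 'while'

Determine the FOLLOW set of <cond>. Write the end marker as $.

{ $, 'else', 'end', 'then', 'while', ; }

<cond> is the start symbol, so $ ∈ FOLLOW(<cond>).
In <body> → <cond> <program>: add FIRST(<program>)\{epsilon} = { 'else', 'end', 'then', 'while', ; }.
  Since <program> is nullable, also add FOLLOW(<body>) = { $, 'else', 'end', 'then', 'while', ; }.
Union: FOLLOW(<cond>) = { $, 'else', 'end', 'then', 'while', ; }.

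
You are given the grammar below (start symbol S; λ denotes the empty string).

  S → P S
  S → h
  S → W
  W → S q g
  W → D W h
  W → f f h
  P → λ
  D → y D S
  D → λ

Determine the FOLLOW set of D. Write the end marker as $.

In W → D W h: add FIRST(W h) = { f, h, y }.
In D → y D S: add FIRST(S) = { f, h, y }.
Union: FOLLOW(D) = { f, h, y }.

{ f, h, y }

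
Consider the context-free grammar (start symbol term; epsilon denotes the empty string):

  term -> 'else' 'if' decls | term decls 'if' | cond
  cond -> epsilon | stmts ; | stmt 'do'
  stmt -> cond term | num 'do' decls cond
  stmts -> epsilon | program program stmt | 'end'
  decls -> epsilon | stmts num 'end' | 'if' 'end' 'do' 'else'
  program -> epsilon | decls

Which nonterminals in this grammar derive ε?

Directly nullable (have an epsilon-production): cond, stmts, decls, program.
stmt -> cond term with every symbol nullable, so stmt is nullable.
term -> cond with every symbol nullable, so term is nullable.

{ cond, decls, program, stmt, stmts, term }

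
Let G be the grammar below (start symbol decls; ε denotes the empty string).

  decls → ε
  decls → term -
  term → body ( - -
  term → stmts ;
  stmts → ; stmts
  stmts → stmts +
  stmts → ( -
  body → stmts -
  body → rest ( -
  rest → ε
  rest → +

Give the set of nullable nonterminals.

Directly nullable (have an ε-production): decls, rest.
No other nonterminal has a production whose RHS symbols are all nullable.

{ decls, rest }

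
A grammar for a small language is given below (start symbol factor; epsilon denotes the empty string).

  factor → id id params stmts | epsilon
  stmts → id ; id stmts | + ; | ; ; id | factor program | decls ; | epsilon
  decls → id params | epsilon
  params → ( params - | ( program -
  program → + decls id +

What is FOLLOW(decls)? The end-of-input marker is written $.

In stmts → decls ;: add FIRST(;) = { ; }.
In program → + decls id +: add FIRST(id +) = { id }.
Union: FOLLOW(decls) = { ;, id }.

{ ;, id }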